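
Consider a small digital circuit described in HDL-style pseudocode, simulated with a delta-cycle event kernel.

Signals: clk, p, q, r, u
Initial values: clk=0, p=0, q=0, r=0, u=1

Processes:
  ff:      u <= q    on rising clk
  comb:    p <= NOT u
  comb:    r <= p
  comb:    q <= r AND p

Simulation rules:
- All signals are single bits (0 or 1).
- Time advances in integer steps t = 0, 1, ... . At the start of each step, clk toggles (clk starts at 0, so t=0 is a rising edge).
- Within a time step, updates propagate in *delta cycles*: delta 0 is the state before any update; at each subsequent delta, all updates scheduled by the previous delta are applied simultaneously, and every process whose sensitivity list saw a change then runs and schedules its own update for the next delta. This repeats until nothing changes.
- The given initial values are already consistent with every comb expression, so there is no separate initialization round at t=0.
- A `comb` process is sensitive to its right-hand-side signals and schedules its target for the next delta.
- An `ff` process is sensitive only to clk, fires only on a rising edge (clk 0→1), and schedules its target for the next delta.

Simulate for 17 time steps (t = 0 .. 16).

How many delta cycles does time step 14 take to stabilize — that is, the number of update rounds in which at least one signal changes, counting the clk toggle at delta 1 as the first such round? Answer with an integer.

[bits: u,p,r,q,clk]
t=0: Δ0=10000 Δ1=10001 Δ2=00001 Δ3=01001 Δ4=01101 Δ5=01111 | 5Δ
t=1: Δ0=01111 Δ1=01110 | 1Δ
t=2: Δ0=01110 Δ1=01111 Δ2=11111 Δ3=10111 Δ4=10001 | 4Δ
t=3: Δ0=10001 Δ1=10000 | 1Δ
t=4: Δ0=10000 Δ1=10001 Δ2=00001 Δ3=01001 Δ4=01101 Δ5=01111 | 5Δ
t=5: Δ0=01111 Δ1=01110 | 1Δ
t=6: Δ0=01110 Δ1=01111 Δ2=11111 Δ3=10111 Δ4=10001 | 4Δ
t=7: Δ0=10001 Δ1=10000 | 1Δ
t=8: Δ0=10000 Δ1=10001 Δ2=00001 Δ3=01001 Δ4=01101 Δ5=01111 | 5Δ
t=9: Δ0=01111 Δ1=01110 | 1Δ
t=10: Δ0=01110 Δ1=01111 Δ2=11111 Δ3=10111 Δ4=10001 | 4Δ
t=11: Δ0=10001 Δ1=10000 | 1Δ
t=12: Δ0=10000 Δ1=10001 Δ2=00001 Δ3=01001 Δ4=01101 Δ5=01111 | 5Δ
t=13: Δ0=01111 Δ1=01110 | 1Δ
t=14: Δ0=01110 Δ1=01111 Δ2=11111 Δ3=10111 Δ4=10001 | 4Δ
t=15: Δ0=10001 Δ1=10000 | 1Δ
t=16: Δ0=10000 Δ1=10001 Δ2=00001 Δ3=01001 Δ4=01101 Δ5=01111 | 5Δ

4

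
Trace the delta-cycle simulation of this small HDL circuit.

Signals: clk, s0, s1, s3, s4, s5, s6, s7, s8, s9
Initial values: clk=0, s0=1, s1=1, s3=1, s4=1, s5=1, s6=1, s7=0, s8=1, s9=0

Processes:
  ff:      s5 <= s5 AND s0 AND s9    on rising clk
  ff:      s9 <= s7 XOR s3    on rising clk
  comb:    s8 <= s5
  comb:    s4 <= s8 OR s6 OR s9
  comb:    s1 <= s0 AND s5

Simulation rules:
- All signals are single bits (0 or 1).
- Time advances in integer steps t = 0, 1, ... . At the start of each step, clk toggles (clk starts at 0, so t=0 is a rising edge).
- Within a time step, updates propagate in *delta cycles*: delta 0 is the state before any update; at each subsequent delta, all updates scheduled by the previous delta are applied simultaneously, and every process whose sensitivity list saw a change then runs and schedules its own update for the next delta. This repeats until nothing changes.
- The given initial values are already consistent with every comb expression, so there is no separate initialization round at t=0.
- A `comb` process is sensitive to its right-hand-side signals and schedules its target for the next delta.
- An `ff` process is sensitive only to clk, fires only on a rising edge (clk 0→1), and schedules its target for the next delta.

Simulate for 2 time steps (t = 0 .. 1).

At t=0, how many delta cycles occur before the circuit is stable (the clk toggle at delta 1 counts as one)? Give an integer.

t0.Δ0 s5=1 s6=1 s1=1 clk=0 s9=0 s3=1 s7=0 s4=1 s0=1 s8=1
t0.Δ1 s5=1 s6=1 s1=1 clk=1 s9=0 s3=1 s7=0 s4=1 s0=1 s8=1
t0.Δ2 s5=0 s6=1 s1=1 clk=1 s9=1 s3=1 s7=0 s4=1 s0=1 s8=1
t0.Δ3 s5=0 s6=1 s1=0 clk=1 s9=1 s3=1 s7=0 s4=1 s0=1 s8=0
t1.Δ0 s5=0 s6=1 s1=0 clk=1 s9=1 s3=1 s7=0 s4=1 s0=1 s8=0
t1.Δ1 s5=0 s6=1 s1=0 clk=0 s9=1 s3=1 s7=0 s4=1 s0=1 s8=0

3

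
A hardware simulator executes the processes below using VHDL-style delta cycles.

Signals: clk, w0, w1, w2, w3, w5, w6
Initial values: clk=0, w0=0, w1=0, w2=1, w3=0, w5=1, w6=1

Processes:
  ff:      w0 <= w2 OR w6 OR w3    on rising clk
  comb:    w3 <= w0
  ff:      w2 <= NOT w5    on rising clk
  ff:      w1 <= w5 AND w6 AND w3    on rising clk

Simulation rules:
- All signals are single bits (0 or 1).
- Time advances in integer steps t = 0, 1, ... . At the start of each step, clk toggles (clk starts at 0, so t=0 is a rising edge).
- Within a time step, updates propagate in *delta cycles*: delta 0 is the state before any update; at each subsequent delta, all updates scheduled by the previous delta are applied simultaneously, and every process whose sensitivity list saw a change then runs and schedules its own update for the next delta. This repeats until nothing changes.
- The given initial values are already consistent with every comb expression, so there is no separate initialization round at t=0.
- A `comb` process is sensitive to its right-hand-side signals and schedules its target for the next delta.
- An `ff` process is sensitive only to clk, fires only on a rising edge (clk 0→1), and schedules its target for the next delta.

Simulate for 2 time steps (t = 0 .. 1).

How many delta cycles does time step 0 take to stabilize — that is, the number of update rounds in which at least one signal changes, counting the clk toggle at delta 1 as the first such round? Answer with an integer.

3

[bits: w2,clk,w0,w6,w5,w1,w3]
t=0: Δ0=1001100 Δ1=1101100 Δ2=0111100 Δ3=0111101 | 3Δ
t=1: Δ0=0111101 Δ1=0011101 | 1Δ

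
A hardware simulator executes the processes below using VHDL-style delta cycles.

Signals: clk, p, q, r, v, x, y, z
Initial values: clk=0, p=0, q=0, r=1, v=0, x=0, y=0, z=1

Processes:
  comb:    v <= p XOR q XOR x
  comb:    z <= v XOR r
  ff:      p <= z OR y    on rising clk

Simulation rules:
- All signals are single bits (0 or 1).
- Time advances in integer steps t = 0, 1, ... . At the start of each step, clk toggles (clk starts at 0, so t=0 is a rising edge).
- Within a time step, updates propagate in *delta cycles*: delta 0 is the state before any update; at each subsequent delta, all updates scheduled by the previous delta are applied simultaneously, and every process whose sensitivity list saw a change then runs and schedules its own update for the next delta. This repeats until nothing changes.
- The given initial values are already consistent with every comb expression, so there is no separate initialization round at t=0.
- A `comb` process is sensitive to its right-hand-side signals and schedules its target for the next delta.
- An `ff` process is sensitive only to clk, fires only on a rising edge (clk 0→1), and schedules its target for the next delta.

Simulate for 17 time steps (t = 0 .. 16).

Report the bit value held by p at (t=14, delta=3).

0

t0.Δ0 v=0 p=0 z=1 clk=0 y=0 x=0 r=1 q=0
t0.Δ1 v=0 p=0 z=1 clk=1 y=0 x=0 r=1 q=0
t0.Δ2 v=0 p=1 z=1 clk=1 y=0 x=0 r=1 q=0
t0.Δ3 v=1 p=1 z=1 clk=1 y=0 x=0 r=1 q=0
t0.Δ4 v=1 p=1 z=0 clk=1 y=0 x=0 r=1 q=0
t1.Δ0 v=1 p=1 z=0 clk=1 y=0 x=0 r=1 q=0
t1.Δ1 v=1 p=1 z=0 clk=0 y=0 x=0 r=1 q=0
t2.Δ0 v=1 p=1 z=0 clk=0 y=0 x=0 r=1 q=0
t2.Δ1 v=1 p=1 z=0 clk=1 y=0 x=0 r=1 q=0
t2.Δ2 v=1 p=0 z=0 clk=1 y=0 x=0 r=1 q=0
t2.Δ3 v=0 p=0 z=0 clk=1 y=0 x=0 r=1 q=0
t2.Δ4 v=0 p=0 z=1 clk=1 y=0 x=0 r=1 q=0
t3.Δ0 v=0 p=0 z=1 clk=1 y=0 x=0 r=1 q=0
t3.Δ1 v=0 p=0 z=1 clk=0 y=0 x=0 r=1 q=0
t4.Δ0 v=0 p=0 z=1 clk=0 y=0 x=0 r=1 q=0
t4.Δ1 v=0 p=0 z=1 clk=1 y=0 x=0 r=1 q=0
t4.Δ2 v=0 p=1 z=1 clk=1 y=0 x=0 r=1 q=0
t4.Δ3 v=1 p=1 z=1 clk=1 y=0 x=0 r=1 q=0
t4.Δ4 v=1 p=1 z=0 clk=1 y=0 x=0 r=1 q=0
t5.Δ0 v=1 p=1 z=0 clk=1 y=0 x=0 r=1 q=0
t5.Δ1 v=1 p=1 z=0 clk=0 y=0 x=0 r=1 q=0
t6.Δ0 v=1 p=1 z=0 clk=0 y=0 x=0 r=1 q=0
t6.Δ1 v=1 p=1 z=0 clk=1 y=0 x=0 r=1 q=0
t6.Δ2 v=1 p=0 z=0 clk=1 y=0 x=0 r=1 q=0
t6.Δ3 v=0 p=0 z=0 clk=1 y=0 x=0 r=1 q=0
t6.Δ4 v=0 p=0 z=1 clk=1 y=0 x=0 r=1 q=0
t7.Δ0 v=0 p=0 z=1 clk=1 y=0 x=0 r=1 q=0
t7.Δ1 v=0 p=0 z=1 clk=0 y=0 x=0 r=1 q=0
t8.Δ0 v=0 p=0 z=1 clk=0 y=0 x=0 r=1 q=0
t8.Δ1 v=0 p=0 z=1 clk=1 y=0 x=0 r=1 q=0
t8.Δ2 v=0 p=1 z=1 clk=1 y=0 x=0 r=1 q=0
t8.Δ3 v=1 p=1 z=1 clk=1 y=0 x=0 r=1 q=0
t8.Δ4 v=1 p=1 z=0 clk=1 y=0 x=0 r=1 q=0
t9.Δ0 v=1 p=1 z=0 clk=1 y=0 x=0 r=1 q=0
t9.Δ1 v=1 p=1 z=0 clk=0 y=0 x=0 r=1 q=0
t10.Δ0 v=1 p=1 z=0 clk=0 y=0 x=0 r=1 q=0
t10.Δ1 v=1 p=1 z=0 clk=1 y=0 x=0 r=1 q=0
t10.Δ2 v=1 p=0 z=0 clk=1 y=0 x=0 r=1 q=0
t10.Δ3 v=0 p=0 z=0 clk=1 y=0 x=0 r=1 q=0
t10.Δ4 v=0 p=0 z=1 clk=1 y=0 x=0 r=1 q=0
t11.Δ0 v=0 p=0 z=1 clk=1 y=0 x=0 r=1 q=0
t11.Δ1 v=0 p=0 z=1 clk=0 y=0 x=0 r=1 q=0
t12.Δ0 v=0 p=0 z=1 clk=0 y=0 x=0 r=1 q=0
t12.Δ1 v=0 p=0 z=1 clk=1 y=0 x=0 r=1 q=0
t12.Δ2 v=0 p=1 z=1 clk=1 y=0 x=0 r=1 q=0
t12.Δ3 v=1 p=1 z=1 clk=1 y=0 x=0 r=1 q=0
t12.Δ4 v=1 p=1 z=0 clk=1 y=0 x=0 r=1 q=0
t13.Δ0 v=1 p=1 z=0 clk=1 y=0 x=0 r=1 q=0
t13.Δ1 v=1 p=1 z=0 clk=0 y=0 x=0 r=1 q=0
t14.Δ0 v=1 p=1 z=0 clk=0 y=0 x=0 r=1 q=0
t14.Δ1 v=1 p=1 z=0 clk=1 y=0 x=0 r=1 q=0
t14.Δ2 v=1 p=0 z=0 clk=1 y=0 x=0 r=1 q=0
t14.Δ3 v=0 p=0 z=0 clk=1 y=0 x=0 r=1 q=0
t14.Δ4 v=0 p=0 z=1 clk=1 y=0 x=0 r=1 q=0
t15.Δ0 v=0 p=0 z=1 clk=1 y=0 x=0 r=1 q=0
t15.Δ1 v=0 p=0 z=1 clk=0 y=0 x=0 r=1 q=0
t16.Δ0 v=0 p=0 z=1 clk=0 y=0 x=0 r=1 q=0
t16.Δ1 v=0 p=0 z=1 clk=1 y=0 x=0 r=1 q=0
t16.Δ2 v=0 p=1 z=1 clk=1 y=0 x=0 r=1 q=0
t16.Δ3 v=1 p=1 z=1 clk=1 y=0 x=0 r=1 q=0
t16.Δ4 v=1 p=1 z=0 clk=1 y=0 x=0 r=1 q=0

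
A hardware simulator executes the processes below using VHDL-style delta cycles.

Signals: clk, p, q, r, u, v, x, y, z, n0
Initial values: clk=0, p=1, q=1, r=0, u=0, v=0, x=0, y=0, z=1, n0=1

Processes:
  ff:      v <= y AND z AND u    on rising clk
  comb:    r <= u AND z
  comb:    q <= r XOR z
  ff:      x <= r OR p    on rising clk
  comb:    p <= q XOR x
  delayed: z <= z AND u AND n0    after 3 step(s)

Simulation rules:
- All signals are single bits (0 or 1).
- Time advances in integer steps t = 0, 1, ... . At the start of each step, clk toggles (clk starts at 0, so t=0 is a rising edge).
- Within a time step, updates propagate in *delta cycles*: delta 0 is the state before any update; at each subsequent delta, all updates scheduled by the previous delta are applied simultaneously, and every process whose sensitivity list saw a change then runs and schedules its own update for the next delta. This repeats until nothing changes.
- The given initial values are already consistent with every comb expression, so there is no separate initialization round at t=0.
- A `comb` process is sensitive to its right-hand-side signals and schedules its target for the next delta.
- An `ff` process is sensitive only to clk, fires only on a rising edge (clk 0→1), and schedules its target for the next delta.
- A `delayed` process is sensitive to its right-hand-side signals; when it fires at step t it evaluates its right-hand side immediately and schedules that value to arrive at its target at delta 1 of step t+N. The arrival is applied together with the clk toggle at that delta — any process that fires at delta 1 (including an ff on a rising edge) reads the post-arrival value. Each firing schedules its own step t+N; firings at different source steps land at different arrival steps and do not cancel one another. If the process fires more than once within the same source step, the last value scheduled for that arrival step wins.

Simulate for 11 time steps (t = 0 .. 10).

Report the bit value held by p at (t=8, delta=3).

t0.Δ0 z=1 n0=1 clk=0 y=0 r=0 v=0 p=1 u=0 x=0 q=1
t0.Δ1 z=1 n0=1 clk=1 y=0 r=0 v=0 p=1 u=0 x=0 q=1
t0.Δ2 z=1 n0=1 clk=1 y=0 r=0 v=0 p=1 u=0 x=1 q=1
t0.Δ3 z=1 n0=1 clk=1 y=0 r=0 v=0 p=0 u=0 x=1 q=1
t1.Δ0 z=1 n0=1 clk=1 y=0 r=0 v=0 p=0 u=0 x=1 q=1
t1.Δ1 z=1 n0=1 clk=0 y=0 r=0 v=0 p=0 u=0 x=1 q=1
t2.Δ0 z=1 n0=1 clk=0 y=0 r=0 v=0 p=0 u=0 x=1 q=1
t2.Δ1 z=1 n0=1 clk=1 y=0 r=0 v=0 p=0 u=0 x=1 q=1
t2.Δ2 z=1 n0=1 clk=1 y=0 r=0 v=0 p=0 u=0 x=0 q=1
t2.Δ3 z=1 n0=1 clk=1 y=0 r=0 v=0 p=1 u=0 x=0 q=1
t3.Δ0 z=1 n0=1 clk=1 y=0 r=0 v=0 p=1 u=0 x=0 q=1
t3.Δ1 z=1 n0=1 clk=0 y=0 r=0 v=0 p=1 u=0 x=0 q=1
t4.Δ0 z=1 n0=1 clk=0 y=0 r=0 v=0 p=1 u=0 x=0 q=1
t4.Δ1 z=1 n0=1 clk=1 y=0 r=0 v=0 p=1 u=0 x=0 q=1
t4.Δ2 z=1 n0=1 clk=1 y=0 r=0 v=0 p=1 u=0 x=1 q=1
t4.Δ3 z=1 n0=1 clk=1 y=0 r=0 v=0 p=0 u=0 x=1 q=1
t5.Δ0 z=1 n0=1 clk=1 y=0 r=0 v=0 p=0 u=0 x=1 q=1
t5.Δ1 z=1 n0=1 clk=0 y=0 r=0 v=0 p=0 u=0 x=1 q=1
t6.Δ0 z=1 n0=1 clk=0 y=0 r=0 v=0 p=0 u=0 x=1 q=1
t6.Δ1 z=1 n0=1 clk=1 y=0 r=0 v=0 p=0 u=0 x=1 q=1
t6.Δ2 z=1 n0=1 clk=1 y=0 r=0 v=0 p=0 u=0 x=0 q=1
t6.Δ3 z=1 n0=1 clk=1 y=0 r=0 v=0 p=1 u=0 x=0 q=1
t7.Δ0 z=1 n0=1 clk=1 y=0 r=0 v=0 p=1 u=0 x=0 q=1
t7.Δ1 z=1 n0=1 clk=0 y=0 r=0 v=0 p=1 u=0 x=0 q=1
t8.Δ0 z=1 n0=1 clk=0 y=0 r=0 v=0 p=1 u=0 x=0 q=1
t8.Δ1 z=1 n0=1 clk=1 y=0 r=0 v=0 p=1 u=0 x=0 q=1
t8.Δ2 z=1 n0=1 clk=1 y=0 r=0 v=0 p=1 u=0 x=1 q=1
t8.Δ3 z=1 n0=1 clk=1 y=0 r=0 v=0 p=0 u=0 x=1 q=1
t9.Δ0 z=1 n0=1 clk=1 y=0 r=0 v=0 p=0 u=0 x=1 q=1
t9.Δ1 z=1 n0=1 clk=0 y=0 r=0 v=0 p=0 u=0 x=1 q=1
t10.Δ0 z=1 n0=1 clk=0 y=0 r=0 v=0 p=0 u=0 x=1 q=1
t10.Δ1 z=1 n0=1 clk=1 y=0 r=0 v=0 p=0 u=0 x=1 q=1
t10.Δ2 z=1 n0=1 clk=1 y=0 r=0 v=0 p=0 u=0 x=0 q=1
t10.Δ3 z=1 n0=1 clk=1 y=0 r=0 v=0 p=1 u=0 x=0 q=1

0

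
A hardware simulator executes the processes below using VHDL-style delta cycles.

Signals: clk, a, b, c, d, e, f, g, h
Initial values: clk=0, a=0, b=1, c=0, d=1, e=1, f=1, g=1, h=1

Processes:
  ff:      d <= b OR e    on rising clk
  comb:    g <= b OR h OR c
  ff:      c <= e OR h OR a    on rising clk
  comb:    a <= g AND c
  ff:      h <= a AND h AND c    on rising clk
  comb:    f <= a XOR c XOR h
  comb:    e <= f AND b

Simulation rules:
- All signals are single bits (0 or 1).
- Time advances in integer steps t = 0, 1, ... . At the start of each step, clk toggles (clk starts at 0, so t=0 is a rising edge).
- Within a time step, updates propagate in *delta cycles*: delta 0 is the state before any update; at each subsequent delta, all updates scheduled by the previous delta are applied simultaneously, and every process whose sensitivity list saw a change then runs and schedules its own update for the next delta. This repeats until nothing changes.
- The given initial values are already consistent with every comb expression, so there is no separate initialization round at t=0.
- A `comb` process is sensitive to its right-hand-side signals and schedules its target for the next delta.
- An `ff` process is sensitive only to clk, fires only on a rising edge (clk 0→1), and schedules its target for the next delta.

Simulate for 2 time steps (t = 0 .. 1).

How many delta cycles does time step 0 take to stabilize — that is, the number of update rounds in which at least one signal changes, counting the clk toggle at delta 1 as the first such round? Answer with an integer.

5

t0.Δ0 d=1 f=1 h=1 c=0 g=1 b=1 clk=0 a=0 e=1
t0.Δ1 d=1 f=1 h=1 c=0 g=1 b=1 clk=1 a=0 e=1
t0.Δ2 d=1 f=1 h=0 c=1 g=1 b=1 clk=1 a=0 e=1
t0.Δ3 d=1 f=1 h=0 c=1 g=1 b=1 clk=1 a=1 e=1
t0.Δ4 d=1 f=0 h=0 c=1 g=1 b=1 clk=1 a=1 e=1
t0.Δ5 d=1 f=0 h=0 c=1 g=1 b=1 clk=1 a=1 e=0
t1.Δ0 d=1 f=0 h=0 c=1 g=1 b=1 clk=1 a=1 e=0
t1.Δ1 d=1 f=0 h=0 c=1 g=1 b=1 clk=0 a=1 e=0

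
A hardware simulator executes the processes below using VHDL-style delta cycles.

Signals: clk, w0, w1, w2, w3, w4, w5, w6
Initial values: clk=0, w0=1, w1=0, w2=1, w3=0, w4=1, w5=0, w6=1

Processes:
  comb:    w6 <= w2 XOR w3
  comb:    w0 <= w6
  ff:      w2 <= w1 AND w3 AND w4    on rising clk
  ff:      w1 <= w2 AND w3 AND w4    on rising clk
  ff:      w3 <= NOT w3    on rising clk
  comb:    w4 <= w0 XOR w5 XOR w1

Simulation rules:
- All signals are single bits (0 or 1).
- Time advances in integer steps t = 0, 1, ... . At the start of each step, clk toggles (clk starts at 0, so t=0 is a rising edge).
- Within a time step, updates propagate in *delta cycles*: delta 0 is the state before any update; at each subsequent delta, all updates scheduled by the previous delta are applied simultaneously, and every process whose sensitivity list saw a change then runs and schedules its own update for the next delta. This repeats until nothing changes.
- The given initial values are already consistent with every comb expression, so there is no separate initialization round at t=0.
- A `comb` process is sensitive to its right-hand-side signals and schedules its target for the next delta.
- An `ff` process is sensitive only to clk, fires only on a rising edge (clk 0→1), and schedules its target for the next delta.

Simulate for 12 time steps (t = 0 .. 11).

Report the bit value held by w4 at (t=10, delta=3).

t0.Δ0 w3=0 w0=1 clk=0 w1=0 w5=0 w4=1 w2=1 w6=1
t0.Δ1 w3=0 w0=1 clk=1 w1=0 w5=0 w4=1 w2=1 w6=1
t0.Δ2 w3=1 w0=1 clk=1 w1=0 w5=0 w4=1 w2=0 w6=1
t1.Δ0 w3=1 w0=1 clk=1 w1=0 w5=0 w4=1 w2=0 w6=1
t1.Δ1 w3=1 w0=1 clk=0 w1=0 w5=0 w4=1 w2=0 w6=1
t2.Δ0 w3=1 w0=1 clk=0 w1=0 w5=0 w4=1 w2=0 w6=1
t2.Δ1 w3=1 w0=1 clk=1 w1=0 w5=0 w4=1 w2=0 w6=1
t2.Δ2 w3=0 w0=1 clk=1 w1=0 w5=0 w4=1 w2=0 w6=1
t2.Δ3 w3=0 w0=1 clk=1 w1=0 w5=0 w4=1 w2=0 w6=0
t2.Δ4 w3=0 w0=0 clk=1 w1=0 w5=0 w4=1 w2=0 w6=0
t2.Δ5 w3=0 w0=0 clk=1 w1=0 w5=0 w4=0 w2=0 w6=0
t3.Δ0 w3=0 w0=0 clk=1 w1=0 w5=0 w4=0 w2=0 w6=0
t3.Δ1 w3=0 w0=0 clk=0 w1=0 w5=0 w4=0 w2=0 w6=0
t4.Δ0 w3=0 w0=0 clk=0 w1=0 w5=0 w4=0 w2=0 w6=0
t4.Δ1 w3=0 w0=0 clk=1 w1=0 w5=0 w4=0 w2=0 w6=0
t4.Δ2 w3=1 w0=0 clk=1 w1=0 w5=0 w4=0 w2=0 w6=0
t4.Δ3 w3=1 w0=0 clk=1 w1=0 w5=0 w4=0 w2=0 w6=1
t4.Δ4 w3=1 w0=1 clk=1 w1=0 w5=0 w4=0 w2=0 w6=1
t4.Δ5 w3=1 w0=1 clk=1 w1=0 w5=0 w4=1 w2=0 w6=1
t5.Δ0 w3=1 w0=1 clk=1 w1=0 w5=0 w4=1 w2=0 w6=1
t5.Δ1 w3=1 w0=1 clk=0 w1=0 w5=0 w4=1 w2=0 w6=1
t6.Δ0 w3=1 w0=1 clk=0 w1=0 w5=0 w4=1 w2=0 w6=1
t6.Δ1 w3=1 w0=1 clk=1 w1=0 w5=0 w4=1 w2=0 w6=1
t6.Δ2 w3=0 w0=1 clk=1 w1=0 w5=0 w4=1 w2=0 w6=1
t6.Δ3 w3=0 w0=1 clk=1 w1=0 w5=0 w4=1 w2=0 w6=0
t6.Δ4 w3=0 w0=0 clk=1 w1=0 w5=0 w4=1 w2=0 w6=0
t6.Δ5 w3=0 w0=0 clk=1 w1=0 w5=0 w4=0 w2=0 w6=0
t7.Δ0 w3=0 w0=0 clk=1 w1=0 w5=0 w4=0 w2=0 w6=0
t7.Δ1 w3=0 w0=0 clk=0 w1=0 w5=0 w4=0 w2=0 w6=0
t8.Δ0 w3=0 w0=0 clk=0 w1=0 w5=0 w4=0 w2=0 w6=0
t8.Δ1 w3=0 w0=0 clk=1 w1=0 w5=0 w4=0 w2=0 w6=0
t8.Δ2 w3=1 w0=0 clk=1 w1=0 w5=0 w4=0 w2=0 w6=0
t8.Δ3 w3=1 w0=0 clk=1 w1=0 w5=0 w4=0 w2=0 w6=1
t8.Δ4 w3=1 w0=1 clk=1 w1=0 w5=0 w4=0 w2=0 w6=1
t8.Δ5 w3=1 w0=1 clk=1 w1=0 w5=0 w4=1 w2=0 w6=1
t9.Δ0 w3=1 w0=1 clk=1 w1=0 w5=0 w4=1 w2=0 w6=1
t9.Δ1 w3=1 w0=1 clk=0 w1=0 w5=0 w4=1 w2=0 w6=1
t10.Δ0 w3=1 w0=1 clk=0 w1=0 w5=0 w4=1 w2=0 w6=1
t10.Δ1 w3=1 w0=1 clk=1 w1=0 w5=0 w4=1 w2=0 w6=1
t10.Δ2 w3=0 w0=1 clk=1 w1=0 w5=0 w4=1 w2=0 w6=1
t10.Δ3 w3=0 w0=1 clk=1 w1=0 w5=0 w4=1 w2=0 w6=0
t10.Δ4 w3=0 w0=0 clk=1 w1=0 w5=0 w4=1 w2=0 w6=0
t10.Δ5 w3=0 w0=0 clk=1 w1=0 w5=0 w4=0 w2=0 w6=0
t11.Δ0 w3=0 w0=0 clk=1 w1=0 w5=0 w4=0 w2=0 w6=0
t11.Δ1 w3=0 w0=0 clk=0 w1=0 w5=0 w4=0 w2=0 w6=0

1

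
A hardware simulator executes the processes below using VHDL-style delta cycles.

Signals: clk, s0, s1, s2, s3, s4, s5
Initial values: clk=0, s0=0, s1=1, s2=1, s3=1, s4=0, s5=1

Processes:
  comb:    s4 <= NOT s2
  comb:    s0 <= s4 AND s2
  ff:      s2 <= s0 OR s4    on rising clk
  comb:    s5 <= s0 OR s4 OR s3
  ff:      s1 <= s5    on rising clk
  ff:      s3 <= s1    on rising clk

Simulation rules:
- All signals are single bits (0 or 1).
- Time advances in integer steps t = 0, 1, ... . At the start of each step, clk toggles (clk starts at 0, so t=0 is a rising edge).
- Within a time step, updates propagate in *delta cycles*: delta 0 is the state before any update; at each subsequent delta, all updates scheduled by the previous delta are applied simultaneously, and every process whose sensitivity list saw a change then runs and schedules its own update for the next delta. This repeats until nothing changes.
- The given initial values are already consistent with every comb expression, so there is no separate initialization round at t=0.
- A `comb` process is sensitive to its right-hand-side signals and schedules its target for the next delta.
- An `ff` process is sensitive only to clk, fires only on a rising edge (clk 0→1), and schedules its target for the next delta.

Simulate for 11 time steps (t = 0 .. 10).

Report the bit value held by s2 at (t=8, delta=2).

t0.Δ0 s2=1 s5=1 s4=0 s1=1 s0=0 clk=0 s3=1
t0.Δ1 s2=1 s5=1 s4=0 s1=1 s0=0 clk=1 s3=1
t0.Δ2 s2=0 s5=1 s4=0 s1=1 s0=0 clk=1 s3=1
t0.Δ3 s2=0 s5=1 s4=1 s1=1 s0=0 clk=1 s3=1
t1.Δ0 s2=0 s5=1 s4=1 s1=1 s0=0 clk=1 s3=1
t1.Δ1 s2=0 s5=1 s4=1 s1=1 s0=0 clk=0 s3=1
t2.Δ0 s2=0 s5=1 s4=1 s1=1 s0=0 clk=0 s3=1
t2.Δ1 s2=0 s5=1 s4=1 s1=1 s0=0 clk=1 s3=1
t2.Δ2 s2=1 s5=1 s4=1 s1=1 s0=0 clk=1 s3=1
t2.Δ3 s2=1 s5=1 s4=0 s1=1 s0=1 clk=1 s3=1
t2.Δ4 s2=1 s5=1 s4=0 s1=1 s0=0 clk=1 s3=1
t3.Δ0 s2=1 s5=1 s4=0 s1=1 s0=0 clk=1 s3=1
t3.Δ1 s2=1 s5=1 s4=0 s1=1 s0=0 clk=0 s3=1
t4.Δ0 s2=1 s5=1 s4=0 s1=1 s0=0 clk=0 s3=1
t4.Δ1 s2=1 s5=1 s4=0 s1=1 s0=0 clk=1 s3=1
t4.Δ2 s2=0 s5=1 s4=0 s1=1 s0=0 clk=1 s3=1
t4.Δ3 s2=0 s5=1 s4=1 s1=1 s0=0 clk=1 s3=1
t5.Δ0 s2=0 s5=1 s4=1 s1=1 s0=0 clk=1 s3=1
t5.Δ1 s2=0 s5=1 s4=1 s1=1 s0=0 clk=0 s3=1
t6.Δ0 s2=0 s5=1 s4=1 s1=1 s0=0 clk=0 s3=1
t6.Δ1 s2=0 s5=1 s4=1 s1=1 s0=0 clk=1 s3=1
t6.Δ2 s2=1 s5=1 s4=1 s1=1 s0=0 clk=1 s3=1
t6.Δ3 s2=1 s5=1 s4=0 s1=1 s0=1 clk=1 s3=1
t6.Δ4 s2=1 s5=1 s4=0 s1=1 s0=0 clk=1 s3=1
t7.Δ0 s2=1 s5=1 s4=0 s1=1 s0=0 clk=1 s3=1
t7.Δ1 s2=1 s5=1 s4=0 s1=1 s0=0 clk=0 s3=1
t8.Δ0 s2=1 s5=1 s4=0 s1=1 s0=0 clk=0 s3=1
t8.Δ1 s2=1 s5=1 s4=0 s1=1 s0=0 clk=1 s3=1
t8.Δ2 s2=0 s5=1 s4=0 s1=1 s0=0 clk=1 s3=1
t8.Δ3 s2=0 s5=1 s4=1 s1=1 s0=0 clk=1 s3=1
t9.Δ0 s2=0 s5=1 s4=1 s1=1 s0=0 clk=1 s3=1
t9.Δ1 s2=0 s5=1 s4=1 s1=1 s0=0 clk=0 s3=1
t10.Δ0 s2=0 s5=1 s4=1 s1=1 s0=0 clk=0 s3=1
t10.Δ1 s2=0 s5=1 s4=1 s1=1 s0=0 clk=1 s3=1
t10.Δ2 s2=1 s5=1 s4=1 s1=1 s0=0 clk=1 s3=1
t10.Δ3 s2=1 s5=1 s4=0 s1=1 s0=1 clk=1 s3=1
t10.Δ4 s2=1 s5=1 s4=0 s1=1 s0=0 clk=1 s3=1

0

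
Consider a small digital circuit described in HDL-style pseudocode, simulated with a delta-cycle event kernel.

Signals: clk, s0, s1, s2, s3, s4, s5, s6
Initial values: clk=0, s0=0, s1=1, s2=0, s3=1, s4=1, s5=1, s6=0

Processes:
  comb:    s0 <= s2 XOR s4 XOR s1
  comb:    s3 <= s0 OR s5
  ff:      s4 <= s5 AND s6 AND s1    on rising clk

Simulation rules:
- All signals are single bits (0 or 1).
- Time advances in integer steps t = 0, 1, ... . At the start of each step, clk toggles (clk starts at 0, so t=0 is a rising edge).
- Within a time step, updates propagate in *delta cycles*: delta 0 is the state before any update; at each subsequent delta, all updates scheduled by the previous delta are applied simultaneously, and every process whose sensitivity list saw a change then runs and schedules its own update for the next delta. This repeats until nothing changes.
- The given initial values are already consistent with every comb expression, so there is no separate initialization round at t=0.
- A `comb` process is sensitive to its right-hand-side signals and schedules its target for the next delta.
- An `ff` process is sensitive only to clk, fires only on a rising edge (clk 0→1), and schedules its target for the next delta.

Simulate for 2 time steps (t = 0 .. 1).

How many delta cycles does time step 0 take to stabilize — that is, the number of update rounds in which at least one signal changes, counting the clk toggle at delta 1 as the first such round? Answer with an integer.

3

[bits: s4,s5,s1,s2,s6,clk,s0,s3]
t=0: Δ0=11100001 Δ1=11100101 Δ2=01100101 Δ3=01100111 | 3Δ
t=1: Δ0=01100111 Δ1=01100011 | 1Δ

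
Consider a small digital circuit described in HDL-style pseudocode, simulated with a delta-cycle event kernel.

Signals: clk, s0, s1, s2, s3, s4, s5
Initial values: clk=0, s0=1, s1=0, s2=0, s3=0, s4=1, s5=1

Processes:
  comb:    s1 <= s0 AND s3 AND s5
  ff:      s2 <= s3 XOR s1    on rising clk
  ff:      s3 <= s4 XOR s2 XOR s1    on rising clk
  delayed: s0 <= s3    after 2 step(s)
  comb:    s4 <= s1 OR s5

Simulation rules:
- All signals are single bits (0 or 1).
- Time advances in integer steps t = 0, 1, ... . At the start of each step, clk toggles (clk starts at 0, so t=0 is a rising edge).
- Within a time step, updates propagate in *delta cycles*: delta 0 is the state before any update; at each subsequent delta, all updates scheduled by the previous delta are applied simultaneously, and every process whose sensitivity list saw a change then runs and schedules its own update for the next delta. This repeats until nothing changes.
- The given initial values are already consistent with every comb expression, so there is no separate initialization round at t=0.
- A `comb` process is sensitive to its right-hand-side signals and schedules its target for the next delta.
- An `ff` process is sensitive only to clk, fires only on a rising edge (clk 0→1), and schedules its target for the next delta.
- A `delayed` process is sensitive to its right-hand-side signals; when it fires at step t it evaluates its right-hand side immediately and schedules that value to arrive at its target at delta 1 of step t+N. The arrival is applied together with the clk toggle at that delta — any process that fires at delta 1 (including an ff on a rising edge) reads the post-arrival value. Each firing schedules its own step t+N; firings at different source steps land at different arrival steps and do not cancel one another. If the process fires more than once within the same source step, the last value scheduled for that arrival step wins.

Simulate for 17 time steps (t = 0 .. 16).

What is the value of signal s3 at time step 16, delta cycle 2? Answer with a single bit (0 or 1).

t=0 Δ0: s1=0 s2=0 s5=1 s0=1 clk=0 s4=1 s3=0
  Δ1: clk:0→1
  Δ2: s3:0→1
  Δ3: s1:0→1
  (3Δ to stable)
t=1 Δ0: s1=1 s2=0 s5=1 s0=1 clk=1 s4=1 s3=1
  Δ1: clk:1→0
  (1Δ to stable)
t=2 Δ0: s1=1 s2=0 s5=1 s0=1 clk=0 s4=1 s3=1
  Δ1: clk:0→1
  Δ2: s3:1→0
  Δ3: s1:1→0
  (3Δ to stable)
t=3 Δ0: s1=0 s2=0 s5=1 s0=1 clk=1 s4=1 s3=0
  Δ1: clk:1→0
  (1Δ to stable)
t=4 Δ0: s1=0 s2=0 s5=1 s0=1 clk=0 s4=1 s3=0
  Δ1: s0:1→0, clk:0→1
  Δ2: s3:0→1
  (2Δ to stable)
t=5 Δ0: s1=0 s2=0 s5=1 s0=0 clk=1 s4=1 s3=1
  Δ1: clk:1→0
  (1Δ to stable)
t=6 Δ0: s1=0 s2=0 s5=1 s0=0 clk=0 s4=1 s3=1
  Δ1: s0:0→1, clk:0→1
  Δ2: s1:0→1, s2:0→1
  (2Δ to stable)
t=7 Δ0: s1=1 s2=1 s5=1 s0=1 clk=1 s4=1 s3=1
  Δ1: clk:1→0
  (1Δ to stable)
t=8 Δ0: s1=1 s2=1 s5=1 s0=1 clk=0 s4=1 s3=1
  Δ1: clk:0→1
  Δ2: s2:1→0
  (2Δ to stable)
t=9 Δ0: s1=1 s2=0 s5=1 s0=1 clk=1 s4=1 s3=1
  Δ1: clk:1→0
  (1Δ to stable)
t=10 Δ0: s1=1 s2=0 s5=1 s0=1 clk=0 s4=1 s3=1
  Δ1: clk:0→1
  Δ2: s3:1→0
  Δ3: s1:1→0
  (3Δ to stable)
t=11 Δ0: s1=0 s2=0 s5=1 s0=1 clk=1 s4=1 s3=0
  Δ1: clk:1→0
  (1Δ to stable)
t=12 Δ0: s1=0 s2=0 s5=1 s0=1 clk=0 s4=1 s3=0
  Δ1: s0:1→0, clk:0→1
  Δ2: s3:0→1
  (2Δ to stable)
t=13 Δ0: s1=0 s2=0 s5=1 s0=0 clk=1 s4=1 s3=1
  Δ1: clk:1→0
  (1Δ to stable)
t=14 Δ0: s1=0 s2=0 s5=1 s0=0 clk=0 s4=1 s3=1
  Δ1: s0:0→1, clk:0→1
  Δ2: s1:0→1, s2:0→1
  (2Δ to stable)
t=15 Δ0: s1=1 s2=1 s5=1 s0=1 clk=1 s4=1 s3=1
  Δ1: clk:1→0
  (1Δ to stable)
t=16 Δ0: s1=1 s2=1 s5=1 s0=1 clk=0 s4=1 s3=1
  Δ1: clk:0→1
  Δ2: s2:1→0
  (2Δ to stable)

1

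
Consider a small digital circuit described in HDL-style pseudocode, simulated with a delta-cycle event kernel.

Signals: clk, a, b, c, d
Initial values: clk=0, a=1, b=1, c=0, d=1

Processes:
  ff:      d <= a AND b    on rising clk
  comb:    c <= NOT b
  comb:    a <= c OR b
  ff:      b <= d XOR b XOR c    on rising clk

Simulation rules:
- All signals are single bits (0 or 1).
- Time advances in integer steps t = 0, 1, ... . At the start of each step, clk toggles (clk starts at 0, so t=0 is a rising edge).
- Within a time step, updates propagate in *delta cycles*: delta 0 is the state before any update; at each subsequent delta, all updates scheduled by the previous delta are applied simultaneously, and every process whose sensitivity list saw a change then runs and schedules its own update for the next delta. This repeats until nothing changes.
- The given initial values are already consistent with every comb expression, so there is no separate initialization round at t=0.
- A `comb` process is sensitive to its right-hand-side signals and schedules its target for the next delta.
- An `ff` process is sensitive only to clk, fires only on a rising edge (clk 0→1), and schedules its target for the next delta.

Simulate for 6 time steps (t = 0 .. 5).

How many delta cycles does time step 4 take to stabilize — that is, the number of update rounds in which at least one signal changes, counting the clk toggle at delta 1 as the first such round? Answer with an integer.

3

t=0 Δ0: d=1 a=1 clk=0 c=0 b=1
  Δ1: clk:0→1
  Δ2: b:1→0
  Δ3: a:1→0, c:0→1
  Δ4: a:0→1
  (4Δ to stable)
t=1 Δ0: d=1 a=1 clk=1 c=1 b=0
  Δ1: clk:1→0
  (1Δ to stable)
t=2 Δ0: d=1 a=1 clk=0 c=1 b=0
  Δ1: clk:0→1
  Δ2: d:1→0
  (2Δ to stable)
t=3 Δ0: d=0 a=1 clk=1 c=1 b=0
  Δ1: clk:1→0
  (1Δ to stable)
t=4 Δ0: d=0 a=1 clk=0 c=1 b=0
  Δ1: clk:0→1
  Δ2: b:0→1
  Δ3: c:1→0
  (3Δ to stable)
t=5 Δ0: d=0 a=1 clk=1 c=0 b=1
  Δ1: clk:1→0
  (1Δ to stable)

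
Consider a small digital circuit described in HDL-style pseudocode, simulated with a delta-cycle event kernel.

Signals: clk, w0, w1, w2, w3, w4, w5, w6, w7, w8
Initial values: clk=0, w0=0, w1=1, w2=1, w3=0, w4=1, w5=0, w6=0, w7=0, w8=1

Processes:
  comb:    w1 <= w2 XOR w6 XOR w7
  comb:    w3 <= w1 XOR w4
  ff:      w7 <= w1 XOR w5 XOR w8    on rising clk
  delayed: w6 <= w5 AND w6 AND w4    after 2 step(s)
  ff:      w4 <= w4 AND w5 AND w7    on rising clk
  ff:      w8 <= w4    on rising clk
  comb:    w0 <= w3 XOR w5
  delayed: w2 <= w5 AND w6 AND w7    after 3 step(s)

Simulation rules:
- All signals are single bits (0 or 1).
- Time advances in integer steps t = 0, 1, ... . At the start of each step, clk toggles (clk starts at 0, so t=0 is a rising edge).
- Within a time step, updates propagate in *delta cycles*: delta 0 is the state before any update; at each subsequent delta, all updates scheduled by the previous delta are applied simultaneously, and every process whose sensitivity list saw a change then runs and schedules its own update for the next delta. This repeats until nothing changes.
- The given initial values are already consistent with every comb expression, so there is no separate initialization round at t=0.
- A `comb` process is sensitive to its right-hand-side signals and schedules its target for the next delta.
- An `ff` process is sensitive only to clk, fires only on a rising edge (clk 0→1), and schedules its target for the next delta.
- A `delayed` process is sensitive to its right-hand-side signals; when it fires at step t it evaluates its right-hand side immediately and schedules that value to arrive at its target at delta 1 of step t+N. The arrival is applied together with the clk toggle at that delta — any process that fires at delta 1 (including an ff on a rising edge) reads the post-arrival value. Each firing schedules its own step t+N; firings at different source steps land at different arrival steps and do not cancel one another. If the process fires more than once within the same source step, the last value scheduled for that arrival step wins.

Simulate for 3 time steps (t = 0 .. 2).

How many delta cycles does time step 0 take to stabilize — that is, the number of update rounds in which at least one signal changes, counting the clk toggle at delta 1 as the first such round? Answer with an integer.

t0.Δ0 w0=0 w5=0 w2=1 clk=0 w3=0 w7=0 w8=1 w4=1 w1=1 w6=0
t0.Δ1 w0=0 w5=0 w2=1 clk=1 w3=0 w7=0 w8=1 w4=1 w1=1 w6=0
t0.Δ2 w0=0 w5=0 w2=1 clk=1 w3=0 w7=0 w8=1 w4=0 w1=1 w6=0
t0.Δ3 w0=0 w5=0 w2=1 clk=1 w3=1 w7=0 w8=1 w4=0 w1=1 w6=0
t0.Δ4 w0=1 w5=0 w2=1 clk=1 w3=1 w7=0 w8=1 w4=0 w1=1 w6=0
t1.Δ0 w0=1 w5=0 w2=1 clk=1 w3=1 w7=0 w8=1 w4=0 w1=1 w6=0
t1.Δ1 w0=1 w5=0 w2=1 clk=0 w3=1 w7=0 w8=1 w4=0 w1=1 w6=0
t2.Δ0 w0=1 w5=0 w2=1 clk=0 w3=1 w7=0 w8=1 w4=0 w1=1 w6=0
t2.Δ1 w0=1 w5=0 w2=1 clk=1 w3=1 w7=0 w8=1 w4=0 w1=1 w6=0
t2.Δ2 w0=1 w5=0 w2=1 clk=1 w3=1 w7=0 w8=0 w4=0 w1=1 w6=0

4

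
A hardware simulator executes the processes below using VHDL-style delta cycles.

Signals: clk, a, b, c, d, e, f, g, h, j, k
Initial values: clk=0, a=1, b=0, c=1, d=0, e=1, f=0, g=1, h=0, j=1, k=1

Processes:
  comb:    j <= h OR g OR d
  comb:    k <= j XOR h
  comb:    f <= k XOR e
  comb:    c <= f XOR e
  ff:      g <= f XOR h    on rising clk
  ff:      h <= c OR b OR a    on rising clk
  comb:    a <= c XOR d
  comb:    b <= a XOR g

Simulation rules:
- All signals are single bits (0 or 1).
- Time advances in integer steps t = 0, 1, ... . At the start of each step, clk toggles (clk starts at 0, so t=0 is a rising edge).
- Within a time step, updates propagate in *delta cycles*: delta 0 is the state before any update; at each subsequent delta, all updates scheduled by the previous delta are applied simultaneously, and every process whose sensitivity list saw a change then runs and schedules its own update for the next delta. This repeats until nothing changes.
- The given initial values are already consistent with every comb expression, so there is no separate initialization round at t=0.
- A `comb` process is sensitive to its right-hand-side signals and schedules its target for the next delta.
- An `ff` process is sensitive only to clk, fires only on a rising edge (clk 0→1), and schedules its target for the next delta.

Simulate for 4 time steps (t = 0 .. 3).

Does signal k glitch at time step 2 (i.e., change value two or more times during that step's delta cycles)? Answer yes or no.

t=0 Δ0: a=1 g=1 h=0 d=0 clk=0 k=1 b=0 f=0 e=1 j=1 c=1
  Δ1: clk:0→1
  Δ2: g:1→0, h:0→1
  Δ3: k:1→0, b:0→1
  Δ4: f:0→1
  Δ5: c:1→0
  Δ6: a:1→0
  Δ7: b:1→0
  (7Δ to stable)
t=1 Δ0: a=0 g=0 h=1 d=0 clk=1 k=0 b=0 f=1 e=1 j=1 c=0
  Δ1: clk:1→0
  (1Δ to stable)
t=2 Δ0: a=0 g=0 h=1 d=0 clk=0 k=0 b=0 f=1 e=1 j=1 c=0
  Δ1: clk:0→1
  Δ2: h:1→0
  Δ3: k:0→1, j:1→0
  Δ4: k:1→0, f:1→0
  Δ5: f:0→1, c:0→1
  Δ6: a:0→1, c:1→0
  Δ7: a:1→0, b:0→1
  Δ8: b:1→0
  (8Δ to stable)
t=3 Δ0: a=0 g=0 h=0 d=0 clk=1 k=0 b=0 f=1 e=1 j=0 c=0
  Δ1: clk:1→0
  (1Δ to stable)

yes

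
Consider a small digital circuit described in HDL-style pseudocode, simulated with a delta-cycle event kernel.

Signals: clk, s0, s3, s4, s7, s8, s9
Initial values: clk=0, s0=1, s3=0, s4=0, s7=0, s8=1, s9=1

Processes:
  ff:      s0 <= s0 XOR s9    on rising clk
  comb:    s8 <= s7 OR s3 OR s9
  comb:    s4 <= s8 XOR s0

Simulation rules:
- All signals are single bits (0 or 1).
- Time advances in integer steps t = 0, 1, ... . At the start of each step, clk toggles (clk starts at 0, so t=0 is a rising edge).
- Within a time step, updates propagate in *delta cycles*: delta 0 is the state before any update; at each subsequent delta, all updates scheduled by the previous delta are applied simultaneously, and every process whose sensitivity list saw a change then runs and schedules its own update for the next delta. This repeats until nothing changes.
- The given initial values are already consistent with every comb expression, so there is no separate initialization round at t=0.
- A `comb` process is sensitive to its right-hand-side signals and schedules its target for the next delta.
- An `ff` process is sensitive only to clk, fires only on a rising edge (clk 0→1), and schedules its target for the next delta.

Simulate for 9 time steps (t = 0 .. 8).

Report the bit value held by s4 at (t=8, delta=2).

0

t0.Δ0 s4=0 s0=1 s8=1 s7=0 clk=0 s3=0 s9=1
t0.Δ1 s4=0 s0=1 s8=1 s7=0 clk=1 s3=0 s9=1
t0.Δ2 s4=0 s0=0 s8=1 s7=0 clk=1 s3=0 s9=1
t0.Δ3 s4=1 s0=0 s8=1 s7=0 clk=1 s3=0 s9=1
t1.Δ0 s4=1 s0=0 s8=1 s7=0 clk=1 s3=0 s9=1
t1.Δ1 s4=1 s0=0 s8=1 s7=0 clk=0 s3=0 s9=1
t2.Δ0 s4=1 s0=0 s8=1 s7=0 clk=0 s3=0 s9=1
t2.Δ1 s4=1 s0=0 s8=1 s7=0 clk=1 s3=0 s9=1
t2.Δ2 s4=1 s0=1 s8=1 s7=0 clk=1 s3=0 s9=1
t2.Δ3 s4=0 s0=1 s8=1 s7=0 clk=1 s3=0 s9=1
t3.Δ0 s4=0 s0=1 s8=1 s7=0 clk=1 s3=0 s9=1
t3.Δ1 s4=0 s0=1 s8=1 s7=0 clk=0 s3=0 s9=1
t4.Δ0 s4=0 s0=1 s8=1 s7=0 clk=0 s3=0 s9=1
t4.Δ1 s4=0 s0=1 s8=1 s7=0 clk=1 s3=0 s9=1
t4.Δ2 s4=0 s0=0 s8=1 s7=0 clk=1 s3=0 s9=1
t4.Δ3 s4=1 s0=0 s8=1 s7=0 clk=1 s3=0 s9=1
t5.Δ0 s4=1 s0=0 s8=1 s7=0 clk=1 s3=0 s9=1
t5.Δ1 s4=1 s0=0 s8=1 s7=0 clk=0 s3=0 s9=1
t6.Δ0 s4=1 s0=0 s8=1 s7=0 clk=0 s3=0 s9=1
t6.Δ1 s4=1 s0=0 s8=1 s7=0 clk=1 s3=0 s9=1
t6.Δ2 s4=1 s0=1 s8=1 s7=0 clk=1 s3=0 s9=1
t6.Δ3 s4=0 s0=1 s8=1 s7=0 clk=1 s3=0 s9=1
t7.Δ0 s4=0 s0=1 s8=1 s7=0 clk=1 s3=0 s9=1
t7.Δ1 s4=0 s0=1 s8=1 s7=0 clk=0 s3=0 s9=1
t8.Δ0 s4=0 s0=1 s8=1 s7=0 clk=0 s3=0 s9=1
t8.Δ1 s4=0 s0=1 s8=1 s7=0 clk=1 s3=0 s9=1
t8.Δ2 s4=0 s0=0 s8=1 s7=0 clk=1 s3=0 s9=1
t8.Δ3 s4=1 s0=0 s8=1 s7=0 clk=1 s3=0 s9=1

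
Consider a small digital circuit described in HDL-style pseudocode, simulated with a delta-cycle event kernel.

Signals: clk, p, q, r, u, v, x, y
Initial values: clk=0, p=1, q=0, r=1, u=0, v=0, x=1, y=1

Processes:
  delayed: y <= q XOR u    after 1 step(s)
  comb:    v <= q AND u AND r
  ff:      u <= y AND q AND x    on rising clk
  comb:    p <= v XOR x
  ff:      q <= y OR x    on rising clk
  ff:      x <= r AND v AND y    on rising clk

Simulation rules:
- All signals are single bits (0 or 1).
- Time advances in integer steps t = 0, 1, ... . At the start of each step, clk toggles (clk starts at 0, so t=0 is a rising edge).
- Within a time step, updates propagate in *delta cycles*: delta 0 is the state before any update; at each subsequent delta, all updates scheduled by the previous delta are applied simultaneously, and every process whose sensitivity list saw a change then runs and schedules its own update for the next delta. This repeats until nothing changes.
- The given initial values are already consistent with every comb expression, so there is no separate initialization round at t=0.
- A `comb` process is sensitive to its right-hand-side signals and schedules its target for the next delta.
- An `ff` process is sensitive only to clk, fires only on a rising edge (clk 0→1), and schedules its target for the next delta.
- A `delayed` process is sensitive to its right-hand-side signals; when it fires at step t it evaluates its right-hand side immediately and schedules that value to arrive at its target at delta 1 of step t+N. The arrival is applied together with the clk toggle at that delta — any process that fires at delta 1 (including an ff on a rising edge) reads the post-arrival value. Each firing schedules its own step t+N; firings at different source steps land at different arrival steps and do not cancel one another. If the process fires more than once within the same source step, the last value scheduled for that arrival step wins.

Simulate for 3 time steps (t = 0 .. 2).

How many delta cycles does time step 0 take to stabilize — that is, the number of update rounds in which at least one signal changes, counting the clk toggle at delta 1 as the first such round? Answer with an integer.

3

t=0 Δ0: r=1 p=1 q=0 u=0 x=1 y=1 v=0 clk=0
  Δ1: clk:0→1
  Δ2: q:0→1, x:1→0
  Δ3: p:1→0
  (3Δ to stable)
t=1 Δ0: r=1 p=0 q=1 u=0 x=0 y=1 v=0 clk=1
  Δ1: clk:1→0
  (1Δ to stable)
t=2 Δ0: r=1 p=0 q=1 u=0 x=0 y=1 v=0 clk=0
  Δ1: clk:0→1
  (1Δ to stable)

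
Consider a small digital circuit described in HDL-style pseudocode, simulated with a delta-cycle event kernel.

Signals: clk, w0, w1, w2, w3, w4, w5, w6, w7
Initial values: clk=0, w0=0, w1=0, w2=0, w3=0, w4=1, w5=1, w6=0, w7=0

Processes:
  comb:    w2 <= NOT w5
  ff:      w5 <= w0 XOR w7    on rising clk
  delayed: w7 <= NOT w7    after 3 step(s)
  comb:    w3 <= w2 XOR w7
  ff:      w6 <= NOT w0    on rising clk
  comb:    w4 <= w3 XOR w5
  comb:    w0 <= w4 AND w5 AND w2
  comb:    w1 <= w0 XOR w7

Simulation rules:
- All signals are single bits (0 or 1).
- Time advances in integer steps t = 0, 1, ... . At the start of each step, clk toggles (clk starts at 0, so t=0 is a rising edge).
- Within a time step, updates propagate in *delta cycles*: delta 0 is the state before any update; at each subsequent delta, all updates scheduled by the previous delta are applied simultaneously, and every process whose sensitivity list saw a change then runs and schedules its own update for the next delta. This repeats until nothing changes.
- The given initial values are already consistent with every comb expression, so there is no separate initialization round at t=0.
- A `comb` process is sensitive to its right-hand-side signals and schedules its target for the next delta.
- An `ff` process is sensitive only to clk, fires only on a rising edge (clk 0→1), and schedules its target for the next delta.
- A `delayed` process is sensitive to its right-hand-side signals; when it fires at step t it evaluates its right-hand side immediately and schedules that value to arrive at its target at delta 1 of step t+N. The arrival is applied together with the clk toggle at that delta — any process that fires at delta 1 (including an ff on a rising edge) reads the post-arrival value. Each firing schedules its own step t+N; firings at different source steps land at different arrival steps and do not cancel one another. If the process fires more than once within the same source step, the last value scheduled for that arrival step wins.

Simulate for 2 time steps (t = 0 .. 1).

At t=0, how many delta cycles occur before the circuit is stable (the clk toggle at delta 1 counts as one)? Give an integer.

5

t=0 Δ0: w4=1 w5=1 w1=0 w2=0 clk=0 w7=0 w6=0 w0=0 w3=0
  Δ1: clk:0→1
  Δ2: w5:1→0, w6:0→1
  Δ3: w4:1→0, w2:0→1
  Δ4: w3:0→1
  Δ5: w4:0→1
  (5Δ to stable)
t=1 Δ0: w4=1 w5=0 w1=0 w2=1 clk=1 w7=0 w6=1 w0=0 w3=1
  Δ1: clk:1→0
  (1Δ to stable)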